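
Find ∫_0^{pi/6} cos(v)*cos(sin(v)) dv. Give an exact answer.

Let u = sin(v), so du = cos(v) dv. When v = 0, u = 0; when v = pi/6, u = 1/2.
The integral becomes ∫ cos(u) du from 0 to 1/2, with antiderivative sin(u).
Back in v: F(v) = sin(sin(v)).
Then F(pi/6) - F(0) = (sin(1/2)) - (0) = sin(1/2).

sin(1/2)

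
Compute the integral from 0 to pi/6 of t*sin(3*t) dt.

1/9

Integrate by parts once (u = t, dv = sin(3*t) dt).
An antiderivative is F(t) = -t*cos(3*t)/3 + sin(3*t)/9.
Then F(pi/6) - F(0) = (1/9) - (0) = 1/9.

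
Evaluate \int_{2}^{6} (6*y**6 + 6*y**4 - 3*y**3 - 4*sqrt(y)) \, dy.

-16*sqrt(6) + 16*sqrt(2)/3 + 8685888/35

By the power rule, an antiderivative is F(y) = 6*y**7/7 + 6*y**5/5 - 3*y**4/4 - 8*y**(3/2)/3.
Then F(6) - F(2) = (8690652/35 - 16*sqrt(6)) - (4764/35 - 16*sqrt(2)/3) = -16*sqrt(6) + 16*sqrt(2)/3 + 8685888/35.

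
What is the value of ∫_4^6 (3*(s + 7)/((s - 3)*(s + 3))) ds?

Factor the denominator: s**2 - 9 = (s + 3)(s - 3).
Partial fractions: 3*(s + 7)/((s - 3)*(s + 3)) = -2/(s + 3) + 5/(s - 3).
An antiderivative is F(s) = 5*log(s - 3) - 2*log(s + 3).
Then F(6) - F(4) = (log(3)) - (-log(49)) = log(3) + 2*log(7).

log(3) + 2*log(7)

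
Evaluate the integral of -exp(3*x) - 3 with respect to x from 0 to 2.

-exp(6)/3 - 17/3

An antiderivative is F(x) = -exp(3*x)/3 - 3*x.
Then F(2) - F(0) = (-exp(6)/3 - 6) - (-1/3) = -exp(6)/3 - 17/3.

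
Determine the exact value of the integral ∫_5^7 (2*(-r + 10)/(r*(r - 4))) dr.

Factor the denominator: r**2 - 4*r = r(r - 4).
Partial fractions: 2*(-r + 10)/(r*(r - 4)) = -5/r + 3/(r - 4).
An antiderivative is F(r) = -5*log(r) + 3*log(r - 4).
Then F(7) - F(5) = (-5*log(7) + 3*log(3)) - (-5*log(5)) = -5*log(7) + 3*log(3) + 5*log(5).

-5*log(7) + 3*log(3) + 5*log(5)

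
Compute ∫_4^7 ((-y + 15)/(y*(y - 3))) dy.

Factor the denominator: y**2 - 3*y = y(y - 3).
Partial fractions: (-y + 15)/(y*(y - 3)) = -5/y + 4/(y - 3).
An antiderivative is F(y) = -5*log(y) + 4*log(y - 3).
Then F(7) - F(4) = (-5*log(7) + 8*log(2)) - (-10*log(2)) = -5*log(7) + 18*log(2).

-5*log(7) + 18*log(2)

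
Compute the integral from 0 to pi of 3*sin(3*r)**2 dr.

3*pi/2

Use the identity sin^2(3*r) = (1 - cos(6*r))/2.
An antiderivative is F(r) = 3*r/2 - sin(6*r)/4.
Then F(pi) - F(0) = (3*pi/2) - (0) = 3*pi/2.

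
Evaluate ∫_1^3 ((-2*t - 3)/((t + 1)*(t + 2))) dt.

Factor the denominator: t**2 + 3*t + 2 = (t + 2)(t + 1).
Partial fractions: (-2*t - 3)/((t + 1)*(t + 2)) = -1/(t + 2) - 1/(t + 1).
An antiderivative is F(t) = -log(t + 1) - log(t + 2).
Then F(3) - F(1) = (-log(20)) - (-log(6)) = log(3/10).

log(3/10)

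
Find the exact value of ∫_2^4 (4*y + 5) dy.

34

By the power rule, an antiderivative is F(y) = 2*y**2 + 5*y.
Then F(4) - F(2) = (52) - (18) = 34.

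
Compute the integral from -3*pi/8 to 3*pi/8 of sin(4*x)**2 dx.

Use the identity sin^2(4*x) = (1 - cos(8*x))/2.
An antiderivative is F(x) = x/2 - sin(8*x)/16.
Then F(3*pi/8) - F(-3*pi/8) = (3*pi/16) - (-3*pi/16) = 3*pi/8.

3*pi/8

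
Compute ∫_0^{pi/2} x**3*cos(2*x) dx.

Integrate by parts 3 times (u = x^3, dv = cos(2*x) dx).
An antiderivative is F(x) = x**3*sin(2*x)/2 + 3*x**2*cos(2*x)/4 - 3*x*sin(2*x)/4 - 3*cos(2*x)/8.
Then F(pi/2) - F(0) = (3/8 - 3*pi**2/16) - (-3/8) = 3/4 - 3*pi**2/16.

3/4 - 3*pi**2/16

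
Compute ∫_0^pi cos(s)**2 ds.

pi/2

Use the identity cos^2(s) = (1 + cos(2*s))/2.
An antiderivative is F(s) = s/2 + sin(2*s)/4.
Then F(pi) - F(0) = (pi/2) - (0) = pi/2.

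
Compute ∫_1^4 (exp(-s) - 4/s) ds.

-8*log(2) - exp(-4) + exp(-1)

An antiderivative is F(s) = -4*log(s) - exp(-s).
Then F(4) - F(1) = (-8*log(2) - exp(-4)) - (-exp(-1)) = -8*log(2) - exp(-4) + exp(-1).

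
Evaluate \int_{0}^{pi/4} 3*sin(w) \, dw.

An antiderivative is F(w) = -3*cos(w).
Then F(pi/4) - F(0) = (-3*sqrt(2)/2) - (-3) = 3 - 3*sqrt(2)/2.

3 - 3*sqrt(2)/2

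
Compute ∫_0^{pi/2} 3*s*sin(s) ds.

3

Integrate by parts once (u = s, dv = 3*sin(s) ds).
An antiderivative is F(s) = -3*s*cos(s) + 3*sin(s).
Then F(pi/2) - F(0) = (3) - (0) = 3.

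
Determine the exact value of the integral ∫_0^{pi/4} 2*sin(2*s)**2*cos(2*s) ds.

1/3

Let u = sin(2*s), so du = 2*cos(2*s) ds. When s = 0, u = 0; when s = pi/4, u = 1.
The integral becomes ∫ u**2 du from 0 to 1, with antiderivative u**3/3.
Back in s: F(s) = sin(2*s)**3/3.
Then F(pi/4) - F(0) = (1/3) - (0) = 1/3.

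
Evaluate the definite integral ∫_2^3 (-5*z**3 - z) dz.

By the power rule, an antiderivative is F(z) = -5*z**4/4 - z**2/2.
Then F(3) - F(2) = (-423/4) - (-22) = -335/4.

-335/4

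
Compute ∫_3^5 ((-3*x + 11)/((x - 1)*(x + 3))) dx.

Factor the denominator: x**2 + 2*x - 3 = (x + 3)(x - 1).
Partial fractions: (-3*x + 11)/((x - 1)*(x + 3)) = -5/(x + 3) + 2/(x - 1).
An antiderivative is F(x) = 2*log(x - 1) - 5*log(x + 3).
Then F(5) - F(3) = (-11*log(2)) - (-5*log(3) - 3*log(2)) = -8*log(2) + 5*log(3).

-8*log(2) + 5*log(3)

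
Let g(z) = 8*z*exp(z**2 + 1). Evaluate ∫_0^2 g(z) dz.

Let u = z**2 + 1, so du = 2*z dz. When z = 0, u = 1; when z = 2, u = 5.
The integral becomes 4·∫ exp(u) du from 1 to 5, with antiderivative 4*exp(u).
Back in z: F(z) = 4*exp(z**2 + 1).
Then F(2) - F(0) = (4*exp(5)) - (4*exp(1)) = -4*exp(1)*(1 - exp(4)).

-4*exp(1)*(1 - exp(4))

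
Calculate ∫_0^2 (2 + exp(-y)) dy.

5 - exp(-2)

An antiderivative is F(y) = 2*y - exp(-y).
Then F(2) - F(0) = (4 - exp(-2)) - (-1) = 5 - exp(-2).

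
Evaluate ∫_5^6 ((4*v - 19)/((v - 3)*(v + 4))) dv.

Factor the denominator: v**2 + v - 12 = (v + 4)(v - 3).
Partial fractions: (4*v - 19)/((v - 3)*(v + 4)) = 5/(v + 4) - 1/(v - 3).
An antiderivative is F(v) = -log(v - 3) + 5*log(v + 4).
Then F(6) - F(5) = (-log(3) + 5*log(2) + 5*log(5)) - (-log(2) + 10*log(3)) = -11*log(3) + 6*log(2) + 5*log(5).

-11*log(3) + 6*log(2) + 5*log(5)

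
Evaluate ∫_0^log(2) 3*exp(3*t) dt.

7

Let u = exp(t), so du = exp(t) dt. When t = 0, u = 1; when t = log(2), u = 2.
The integral becomes 3·∫ u**2 du from 1 to 2, with antiderivative u**3.
Back in t: F(t) = exp(3*t).
Then F(log(2)) - F(0) = (8) - (1) = 7.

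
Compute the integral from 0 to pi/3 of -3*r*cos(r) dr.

-sqrt(3)*pi/2 + 3/2

Integrate by parts once (u = r, dv = -3*cos(r) dr).
An antiderivative is F(r) = -3*r*sin(r) - 3*cos(r).
Then F(pi/3) - F(0) = (-sqrt(3)*pi/2 - 3/2) - (-3) = -sqrt(3)*pi/2 + 3/2.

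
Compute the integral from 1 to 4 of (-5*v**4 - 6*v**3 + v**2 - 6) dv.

-2805/2

By the power rule, an antiderivative is F(v) = -v**5 - 3*v**4/2 + v**3/3 - 6*v.
Then F(4) - F(1) = (-4232/3) - (-49/6) = -2805/2.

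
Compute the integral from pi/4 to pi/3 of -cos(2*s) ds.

An antiderivative is F(s) = -sin(2*s)/2.
Then F(pi/3) - F(pi/4) = (-sqrt(3)/4) - (-1/2) = 1/2 - sqrt(3)/4.

1/2 - sqrt(3)/4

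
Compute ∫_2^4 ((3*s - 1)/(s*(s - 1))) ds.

log(18)

Factor the denominator: s**2 - s = s(s - 1).
Partial fractions: (3*s - 1)/(s*(s - 1)) = 1/s + 2/(s - 1).
An antiderivative is F(s) = log(s) + 2*log(s - 1).
Then F(4) - F(2) = (log(36)) - (log(2)) = log(18).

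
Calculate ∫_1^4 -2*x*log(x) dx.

Integrate by parts once (u = ln x, dv = -2*x dx).
An antiderivative is F(x) = -x**2*(2*log(x) - 1)/2.
Then F(4) - F(1) = (8 - 32*log(2)) - (1/2) = 15/2 - 32*log(2).

15/2 - 32*log(2)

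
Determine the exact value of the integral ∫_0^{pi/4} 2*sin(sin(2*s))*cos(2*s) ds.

1 - cos(1)

Let u = sin(2*s), so du = 2*cos(2*s) ds. When s = 0, u = 0; when s = pi/4, u = 1.
The integral becomes ∫ sin(u) du from 0 to 1, with antiderivative -cos(u).
Back in s: F(s) = -cos(sin(2*s)).
Then F(pi/4) - F(0) = (-cos(1)) - (-1) = 1 - cos(1).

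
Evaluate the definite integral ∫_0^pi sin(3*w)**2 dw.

pi/2

Use the identity sin^2(3*w) = (1 - cos(6*w))/2.
An antiderivative is F(w) = w/2 - sin(6*w)/12.
Then F(pi) - F(0) = (pi/2) - (0) = pi/2.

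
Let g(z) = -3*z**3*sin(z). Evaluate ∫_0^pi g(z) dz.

Integrate by parts 3 times (u = z^3, dv = -3*sin(z) dz).
An antiderivative is F(z) = 3*z**3*cos(z) - 9*z**2*sin(z) - 18*z*cos(z) + 18*sin(z).
Then F(pi) - F(0) = (3*pi*(6 - pi**2)) - (0) = 3*pi*(6 - pi**2).

3*pi*(6 - pi**2)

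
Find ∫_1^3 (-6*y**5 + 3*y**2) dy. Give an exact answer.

-702

By the power rule, an antiderivative is F(y) = -y**6 + y**3.
Then F(3) - F(1) = (-702) - (0) = -702.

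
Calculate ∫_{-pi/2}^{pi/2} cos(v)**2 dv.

Use the identity cos^2(v) = (1 + cos(2*v))/2.
An antiderivative is F(v) = v/2 + sin(2*v)/4.
Then F(pi/2) - F(-pi/2) = (pi/4) - (-pi/4) = pi/2.

pi/2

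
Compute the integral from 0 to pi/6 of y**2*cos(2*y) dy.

-sqrt(3)/8 + sqrt(3)*pi**2/144 + pi/24

Integrate by parts twice (u = y^2, dv = cos(2*y) dy).
An antiderivative is F(y) = y**2*sin(2*y)/2 + y*cos(2*y)/2 - sin(2*y)/4.
Then F(pi/6) - F(0) = (-sqrt(3)/8 + sqrt(3)*pi**2/144 + pi/24) - (0) = -sqrt(3)/8 + sqrt(3)*pi**2/144 + pi/24.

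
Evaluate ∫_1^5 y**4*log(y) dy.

-3124/25 + 625*log(5)

Integrate by parts once (u = ln y, dv = y**4 dy).
An antiderivative is F(y) = y**5*(5*log(y) - 1)/25.
Then F(5) - F(1) = (-125 + 625*log(5)) - (-1/25) = -3124/25 + 625*log(5).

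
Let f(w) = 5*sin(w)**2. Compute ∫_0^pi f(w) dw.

Use the identity sin^2(w) = (1 - cos(2*w))/2.
An antiderivative is F(w) = 5*w/2 - 5*sin(2*w)/4.
Then F(pi) - F(0) = (5*pi/2) - (0) = 5*pi/2.

5*pi/2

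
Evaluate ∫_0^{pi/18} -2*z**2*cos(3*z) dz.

Integrate by parts twice (u = z^2, dv = -2*cos(3*z) dz).
An antiderivative is F(z) = -2*z**2*sin(3*z)/3 - 4*z*cos(3*z)/9 + 4*sin(3*z)/27.
Then F(pi/18) - F(0) = (-sqrt(3)*pi/81 - pi**2/972 + 2/27) - (0) = -sqrt(3)*pi/81 - pi**2/972 + 2/27.

-sqrt(3)*pi/81 - pi**2/972 + 2/27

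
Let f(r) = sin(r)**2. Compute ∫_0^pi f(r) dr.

pi/2

Use the identity sin^2(r) = (1 - cos(2*r))/2.
An antiderivative is F(r) = r/2 - sin(2*r)/4.
Then F(pi) - F(0) = (pi/2) - (0) = pi/2.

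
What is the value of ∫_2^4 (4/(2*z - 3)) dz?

log(25)

An antiderivative is F(z) = 2*log(2*z - 3).
Then F(4) - F(2) = (log(25)) - (0) = log(25).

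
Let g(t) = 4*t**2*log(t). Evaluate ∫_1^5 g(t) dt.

-496/9 + 500*log(5)/3

Integrate by parts once (u = ln t, dv = 4*t**2 dt).
An antiderivative is F(t) = 4*t**3*(3*log(t) - 1)/9.
Then F(5) - F(1) = (-500/9 + 500*log(5)/3) - (-4/9) = -496/9 + 500*log(5)/3.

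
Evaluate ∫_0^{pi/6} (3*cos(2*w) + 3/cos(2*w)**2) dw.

9*sqrt(3)/4

An antiderivative is F(w) = 3*sin(2*w)/2 + 3*tan(2*w)/2.
Then F(pi/6) - F(0) = (9*sqrt(3)/4) - (0) = 9*sqrt(3)/4.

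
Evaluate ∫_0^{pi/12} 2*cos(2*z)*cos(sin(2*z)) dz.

sin(1/2)

Let u = sin(2*z), so du = 2*cos(2*z) dz. When z = 0, u = 0; when z = pi/12, u = 1/2.
The integral becomes ∫ cos(u) du from 0 to 1/2, with antiderivative sin(u).
Back in z: F(z) = sin(sin(2*z)).
Then F(pi/12) - F(0) = (sin(1/2)) - (0) = sin(1/2).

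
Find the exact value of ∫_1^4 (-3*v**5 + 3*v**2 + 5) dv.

-3939/2

By the power rule, an antiderivative is F(v) = -v**6/2 + v**3 + 5*v.
Then F(4) - F(1) = (-1964) - (11/2) = -3939/2.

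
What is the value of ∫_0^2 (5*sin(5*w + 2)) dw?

-cos(12) + cos(2)

Let u = 5*w + 2, so du = 5 dw. When w = 0, u = 2; when w = 2, u = 12.
The integral becomes ∫ sin(u) du from 2 to 12, with antiderivative -cos(u).
Back in w: F(w) = -cos(5*w + 2).
Then F(2) - F(0) = (-cos(12)) - (-cos(2)) = -cos(12) + cos(2).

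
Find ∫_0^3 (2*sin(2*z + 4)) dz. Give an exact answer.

Let u = 2*z + 4, so du = 2 dz. When z = 0, u = 4; when z = 3, u = 10.
The integral becomes ∫ sin(u) du from 4 to 10, with antiderivative -cos(u).
Back in z: F(z) = -cos(2*z + 4).
Then F(3) - F(0) = (-cos(10)) - (-cos(4)) = cos(4) - cos(10).

cos(4) - cos(10)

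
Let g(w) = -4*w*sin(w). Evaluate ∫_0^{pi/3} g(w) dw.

-2*sqrt(3) + 2*pi/3

Integrate by parts once (u = w, dv = -4*sin(w) dw).
An antiderivative is F(w) = 4*w*cos(w) - 4*sin(w).
Then F(pi/3) - F(0) = (-2*sqrt(3) + 2*pi/3) - (0) = -2*sqrt(3) + 2*pi/3.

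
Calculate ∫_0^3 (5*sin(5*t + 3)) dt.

Let u = 5*t + 3, so du = 5 dt. When t = 0, u = 3; when t = 3, u = 18.
The integral becomes ∫ sin(u) du from 3 to 18, with antiderivative -cos(u).
Back in t: F(t) = -cos(5*t + 3).
Then F(3) - F(0) = (-cos(18)) - (-cos(3)) = cos(3) - cos(18).

cos(3) - cos(18)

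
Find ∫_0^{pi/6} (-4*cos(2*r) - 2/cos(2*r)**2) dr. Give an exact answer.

-2*sqrt(3)

An antiderivative is F(r) = -2*sin(2*r) - tan(2*r).
Then F(pi/6) - F(0) = (-2*sqrt(3)) - (0) = -2*sqrt(3).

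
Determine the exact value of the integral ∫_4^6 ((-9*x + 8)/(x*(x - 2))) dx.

-4*log(3) - log(2)

Factor the denominator: x**2 - 2*x = x(x - 2).
Partial fractions: (-9*x + 8)/(x*(x - 2)) = -4/x - 5/(x - 2).
An antiderivative is F(x) = -4*log(x) - 5*log(x - 2).
Then F(6) - F(4) = (-14*log(2) - 4*log(3)) - (-13*log(2)) = -4*log(3) - log(2).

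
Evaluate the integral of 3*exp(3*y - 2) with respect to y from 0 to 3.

Let u = 3*y - 2, so du = 3 dy. When y = 0, u = -2; when y = 3, u = 7.
The integral becomes ∫ exp(u) du from -2 to 7, with antiderivative exp(u).
Back in y: F(y) = exp(3*y - 2).
Then F(3) - F(0) = (exp(7)) - (exp(-2)) = -(1 - exp(9))*exp(-2).

-(1 - exp(9))*exp(-2)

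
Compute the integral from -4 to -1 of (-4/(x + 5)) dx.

-8*log(2)

An antiderivative is F(x) = -4*log(x + 5).
Then F(-1) - F(-4) = (-8*log(2)) - (0) = -8*log(2).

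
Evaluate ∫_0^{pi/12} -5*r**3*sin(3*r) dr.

Integrate by parts 3 times (u = r^3, dv = -5*sin(3*r) dr).
An antiderivative is F(r) = 5*r**3*cos(3*r)/3 - 5*r**2*sin(3*r)/3 - 10*r*cos(3*r)/9 + 10*sin(3*r)/27.
Then F(pi/12) - F(0) = (5*sqrt(2)*(-96*pi - 12*pi**2 + pi**3 + 384)/10368) - (0) = 5*sqrt(2)*(-96*pi - 12*pi**2 + pi**3 + 384)/10368.

5*sqrt(2)*(-96*pi - 12*pi**2 + pi**3 + 384)/10368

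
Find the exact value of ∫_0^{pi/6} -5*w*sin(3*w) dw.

-5/9

Integrate by parts once (u = w, dv = -5*sin(3*w) dw).
An antiderivative is F(w) = 5*w*cos(3*w)/3 - 5*sin(3*w)/9.
Then F(pi/6) - F(0) = (-5/9) - (0) = -5/9.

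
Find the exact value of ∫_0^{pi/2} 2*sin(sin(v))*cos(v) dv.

Let u = sin(v), so du = cos(v) dv. When v = 0, u = 0; when v = pi/2, u = 1.
The integral becomes 2·∫ sin(u) du from 0 to 1, with antiderivative -2*cos(u).
Back in v: F(v) = -2*cos(sin(v)).
Then F(pi/2) - F(0) = (-2*cos(1)) - (-2) = 2 - 2*cos(1).

2 - 2*cos(1)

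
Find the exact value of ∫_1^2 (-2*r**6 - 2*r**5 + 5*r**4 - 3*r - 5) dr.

By the power rule, an antiderivative is F(r) = -2*r**7/7 - r**6/3 + r**5 - 3*r**2/2 - 5*r.
Then F(2) - F(1) = (-880/21) - (-257/42) = -501/14.

-501/14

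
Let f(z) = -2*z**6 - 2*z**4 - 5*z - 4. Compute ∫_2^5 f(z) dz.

-1651059/70

By the power rule, an antiderivative is F(z) = -2*z**7/7 - 2*z**5/5 - 5*z**2/2 - 4*z.
Then F(5) - F(2) = (-331155/14) - (-2358/35) = -1651059/70.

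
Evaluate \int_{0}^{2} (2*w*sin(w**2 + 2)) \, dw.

-cos(6) + cos(2)

Let u = w**2 + 2, so du = 2*w dw. When w = 0, u = 2; when w = 2, u = 6.
The integral becomes ∫ sin(u) du from 2 to 6, with antiderivative -cos(u).
Back in w: F(w) = -cos(w**2 + 2).
Then F(2) - F(0) = (-cos(6)) - (-cos(2)) = -cos(6) + cos(2).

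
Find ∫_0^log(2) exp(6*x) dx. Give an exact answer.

Let u = exp(x), so du = exp(x) dx. When x = 0, u = 1; when x = log(2), u = 2.
The integral becomes ∫ u**5 du from 1 to 2, with antiderivative u**6/6.
Back in x: F(x) = exp(6*x)/6.
Then F(log(2)) - F(0) = (32/3) - (1/6) = 21/2.

21/2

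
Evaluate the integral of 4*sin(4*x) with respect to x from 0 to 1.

1 - cos(4)

Let u = 4*x, so du = 4 dx. When x = 0, u = 0; when x = 1, u = 4.
The integral becomes ∫ sin(u) du from 0 to 4, with antiderivative -cos(u).
Back in x: F(x) = -cos(4*x).
Then F(1) - F(0) = (-cos(4)) - (-1) = 1 - cos(4).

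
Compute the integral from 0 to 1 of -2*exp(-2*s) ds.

An antiderivative is F(s) = exp(-2*s).
Then F(1) - F(0) = (exp(-2)) - (1) = -1 + exp(-2).

-1 + exp(-2)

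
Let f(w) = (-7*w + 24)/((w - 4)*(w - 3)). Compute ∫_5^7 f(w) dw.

-4*log(3) - 3*log(2)

Factor the denominator: w**2 - 7*w + 12 = (w - 3)(w - 4).
Partial fractions: (-7*w + 24)/((w - 4)*(w - 3)) = -3/(w - 3) - 4/(w - 4).
An antiderivative is F(w) = -4*log(w - 4) - 3*log(w - 3).
Then F(7) - F(5) = (-4*log(3) - 6*log(2)) - (-log(8)) = -4*log(3) - 3*log(2).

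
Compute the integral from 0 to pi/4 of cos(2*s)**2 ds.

Use the identity cos^2(2*s) = (1 + cos(4*s))/2.
An antiderivative is F(s) = s/2 + sin(4*s)/8.
Then F(pi/4) - F(0) = (pi/8) - (0) = pi/8.

pi/8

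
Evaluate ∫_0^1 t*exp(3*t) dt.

Integrate by parts once (u = t, dv = exp(3*t) dt).
An antiderivative is F(t) = (3*t - 1)*exp(3*t)/9.
Then F(1) - F(0) = (2*exp(3)/9) - (-1/9) = 1/9 + 2*exp(3)/9.

1/9 + 2*exp(3)/9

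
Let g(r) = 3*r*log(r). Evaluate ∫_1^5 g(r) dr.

-18 + 75*log(5)/2

Integrate by parts once (u = ln r, dv = 3*r dr).
An antiderivative is F(r) = 3*r**2*(2*log(r) - 1)/4.
Then F(5) - F(1) = (-75/4 + 75*log(5)/2) - (-3/4) = -18 + 75*log(5)/2.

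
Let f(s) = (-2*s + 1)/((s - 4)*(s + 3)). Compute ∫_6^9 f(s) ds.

log(3/10)

Factor the denominator: s**2 - s - 12 = (s + 3)(s - 4).
Partial fractions: (-2*s + 1)/((s - 4)*(s + 3)) = -1/(s + 3) - 1/(s - 4).
An antiderivative is F(s) = -log(s - 4) - log(s + 3).
Then F(9) - F(6) = (-log(60)) - (-log(18)) = log(3/10).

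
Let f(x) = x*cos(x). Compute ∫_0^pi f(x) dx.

Integrate by parts once (u = x, dv = cos(x) dx).
An antiderivative is F(x) = x*sin(x) + cos(x).
Then F(pi) - F(0) = (-1) - (1) = -2.

-2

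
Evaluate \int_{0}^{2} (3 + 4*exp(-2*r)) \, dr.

8 - 2*exp(-4)

An antiderivative is F(r) = 3*r - 2*exp(-2*r).
Then F(2) - F(0) = (6 - 2*exp(-4)) - (-2) = 8 - 2*exp(-4).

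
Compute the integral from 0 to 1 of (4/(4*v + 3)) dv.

log(7/3)

An antiderivative is F(v) = log(4*v + 3).
Then F(1) - F(0) = (log(7)) - (log(3)) = log(7/3).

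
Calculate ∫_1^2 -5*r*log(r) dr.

Integrate by parts once (u = ln r, dv = -5*r dr).
An antiderivative is F(r) = -5*r**2*(2*log(r) - 1)/4.
Then F(2) - F(1) = (5 - 10*log(2)) - (5/4) = 15/4 - 10*log(2).

15/4 - 10*log(2)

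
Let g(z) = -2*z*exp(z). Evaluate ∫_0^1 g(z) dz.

Integrate by parts once (u = z, dv = -2*exp(z) dz).
An antiderivative is F(z) = (-2*z + 2)*exp(z).
Then F(1) - F(0) = (0) - (2) = -2.

-2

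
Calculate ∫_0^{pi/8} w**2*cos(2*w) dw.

Integrate by parts twice (u = w^2, dv = cos(2*w) dw).
An antiderivative is F(w) = w**2*sin(2*w)/2 + w*cos(2*w)/2 - sin(2*w)/4.
Then F(pi/8) - F(0) = (sqrt(2)*(-32 + pi**2 + 8*pi)/256) - (0) = sqrt(2)*(-32 + pi**2 + 8*pi)/256.

sqrt(2)*(-32 + pi**2 + 8*pi)/256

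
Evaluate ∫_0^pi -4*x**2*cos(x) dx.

Integrate by parts twice (u = x^2, dv = -4*cos(x) dx).
An antiderivative is F(x) = -4*x**2*sin(x) - 8*x*cos(x) + 8*sin(x).
Then F(pi) - F(0) = (8*pi) - (0) = 8*pi.

8*pi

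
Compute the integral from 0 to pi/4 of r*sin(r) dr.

sqrt(2)*(4 - pi)/8

Integrate by parts once (u = r, dv = sin(r) dr).
An antiderivative is F(r) = -r*cos(r) + sin(r).
Then F(pi/4) - F(0) = (sqrt(2)*(4 - pi)/8) - (0) = sqrt(2)*(4 - pi)/8.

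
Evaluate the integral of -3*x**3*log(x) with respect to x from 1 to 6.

Integrate by parts once (u = ln x, dv = -3*x**3 dx).
An antiderivative is F(x) = -3*x**4*(4*log(x) - 1)/16.
Then F(6) - F(1) = (-972*log(3) - 972*log(2) + 243) - (3/16) = -972*log(3) - 972*log(2) + 3885/16.

-972*log(3) - 972*log(2) + 3885/16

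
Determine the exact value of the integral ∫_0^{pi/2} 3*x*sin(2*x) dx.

3*pi/4

Integrate by parts once (u = x, dv = 3*sin(2*x) dx).
An antiderivative is F(x) = -3*x*cos(2*x)/2 + 3*sin(2*x)/4.
Then F(pi/2) - F(0) = (3*pi/4) - (0) = 3*pi/4.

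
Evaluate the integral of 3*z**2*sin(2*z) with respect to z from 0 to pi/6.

-3/8 - pi**2/48 + sqrt(3)*pi/8

Integrate by parts twice (u = z^2, dv = 3*sin(2*z) dz).
An antiderivative is F(z) = -3*z**2*cos(2*z)/2 + 3*z*sin(2*z)/2 + 3*cos(2*z)/4.
Then F(pi/6) - F(0) = (-pi**2/48 + 3/8 + sqrt(3)*pi/8) - (3/4) = -3/8 - pi**2/48 + sqrt(3)*pi/8.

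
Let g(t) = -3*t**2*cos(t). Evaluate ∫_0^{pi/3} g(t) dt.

-pi - sqrt(3)*pi**2/6 + 3*sqrt(3)

Integrate by parts twice (u = t^2, dv = -3*cos(t) dt).
An antiderivative is F(t) = -3*t**2*sin(t) - 6*t*cos(t) + 6*sin(t).
Then F(pi/3) - F(0) = (-pi - sqrt(3)*pi**2/6 + 3*sqrt(3)) - (0) = -pi - sqrt(3)*pi**2/6 + 3*sqrt(3).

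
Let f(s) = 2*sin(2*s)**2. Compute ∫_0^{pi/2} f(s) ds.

pi/2

Use the identity sin^2(2*s) = (1 - cos(4*s))/2.
An antiderivative is F(s) = s - sin(4*s)/4.
Then F(pi/2) - F(0) = (pi/2) - (0) = pi/2.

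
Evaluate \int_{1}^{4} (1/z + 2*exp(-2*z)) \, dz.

An antiderivative is F(z) = log(z) - exp(-2*z).
Then F(4) - F(1) = ((-1 + log(4**exp(8)))*exp(-8)) - (-exp(-2)) = (-1 + exp(6) + log(4**exp(8)))*exp(-8).

(-1 + exp(6) + log(4**exp(8)))*exp(-8)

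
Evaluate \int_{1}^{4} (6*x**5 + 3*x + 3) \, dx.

By the power rule, an antiderivative is F(x) = x**6 + 3*x**2/2 + 3*x.
Then F(4) - F(1) = (4132) - (11/2) = 8253/2.

8253/2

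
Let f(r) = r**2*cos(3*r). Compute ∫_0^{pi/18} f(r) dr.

Integrate by parts twice (u = r^2, dv = cos(3*r) dr).
An antiderivative is F(r) = r**2*sin(3*r)/3 + 2*r*cos(3*r)/9 - 2*sin(3*r)/27.
Then F(pi/18) - F(0) = (-1/27 + pi**2/1944 + sqrt(3)*pi/162) - (0) = -1/27 + pi**2/1944 + sqrt(3)*pi/162.

-1/27 + pi**2/1944 + sqrt(3)*pi/162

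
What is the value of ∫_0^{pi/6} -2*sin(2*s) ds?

An antiderivative is F(s) = cos(2*s).
Then F(pi/6) - F(0) = (1/2) - (1) = -1/2.

-1/2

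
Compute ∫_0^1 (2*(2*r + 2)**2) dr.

56/3

Let u = 2*r + 2, so du = 2 dr. When r = 0, u = 2; when r = 1, u = 4.
The integral becomes ∫ u**2 du from 2 to 4, with antiderivative u**3/3.
Back in r: F(r) = (2*r + 2)**3/3.
Then F(1) - F(0) = (64/3) - (8/3) = 56/3.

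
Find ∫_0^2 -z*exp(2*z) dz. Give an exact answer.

Integrate by parts once (u = z, dv = -exp(2*z) dz).
An antiderivative is F(z) = (-2*z + 1)*exp(2*z)/4.
Then F(2) - F(0) = (-3*exp(4)/4) - (1/4) = -3*exp(4)/4 - 1/4.

-3*exp(4)/4 - 1/4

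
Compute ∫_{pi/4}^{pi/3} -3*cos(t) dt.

An antiderivative is F(t) = -3*sin(t).
Then F(pi/3) - F(pi/4) = (-3*sqrt(3)/2) - (-3*sqrt(2)/2) = -3*sqrt(3)/2 + 3*sqrt(2)/2.

-3*sqrt(3)/2 + 3*sqrt(2)/2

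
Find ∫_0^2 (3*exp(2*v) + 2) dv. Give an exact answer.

5/2 + 3*exp(4)/2

An antiderivative is F(v) = 3*exp(2*v)/2 + 2*v.
Then F(2) - F(0) = (4 + 3*exp(4)/2) - (3/2) = 5/2 + 3*exp(4)/2.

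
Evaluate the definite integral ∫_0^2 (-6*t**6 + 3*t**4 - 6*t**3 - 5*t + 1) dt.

By the power rule, an antiderivative is F(t) = -6*t**7/7 + 3*t**5/5 - 3*t**4/2 - 5*t**2/2 + t.
Then F(2) - F(0) = (-4288/35) - (0) = -4288/35.

-4288/35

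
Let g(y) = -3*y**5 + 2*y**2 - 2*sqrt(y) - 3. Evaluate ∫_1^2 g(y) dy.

-57/2 - 8*sqrt(2)/3

By the power rule, an antiderivative is F(y) = -y**6/2 - 4*y**(3/2)/3 + 2*y**3/3 - 3*y.
Then F(2) - F(1) = (-98/3 - 8*sqrt(2)/3) - (-25/6) = -57/2 - 8*sqrt(2)/3.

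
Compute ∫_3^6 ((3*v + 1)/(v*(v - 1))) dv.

Factor the denominator: v**2 - v = v(v - 1).
Partial fractions: (3*v + 1)/(v*(v - 1)) = -1/v + 4/(v - 1).
An antiderivative is F(v) = -log(v) + 4*log(v - 1).
Then F(6) - F(3) = (-log(3) - log(2) + 4*log(5)) - (log(16/3)) = -5*log(2) + 4*log(5).

-5*log(2) + 4*log(5)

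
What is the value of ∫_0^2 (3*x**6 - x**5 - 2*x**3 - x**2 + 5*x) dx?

By the power rule, an antiderivative is F(x) = 3*x**7/7 - x**6/6 - x**4/2 - x**3/3 + 5*x**2/2.
Then F(2) - F(0) = (914/21) - (0) = 914/21.

914/21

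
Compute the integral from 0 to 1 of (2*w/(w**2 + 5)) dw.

log(6/5)

Let u = w**2 + 5, so du = 2*w dw. When w = 0, u = 5; when w = 1, u = 6.
The integral becomes ∫ 1/u du from 5 to 6, with antiderivative log(u).
Back in w: F(w) = log(w**2 + 5).
Then F(1) - F(0) = (log(6)) - (log(5)) = log(6/5).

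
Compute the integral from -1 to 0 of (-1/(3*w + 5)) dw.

-log(5)/3 + log(2)/3

An antiderivative is F(w) = -log(3*w + 5)/3.
Then F(0) - F(-1) = (-log(5)/3) - (-log(2)/3) = -log(5)/3 + log(2)/3.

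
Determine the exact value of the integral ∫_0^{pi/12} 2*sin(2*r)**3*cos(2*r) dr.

1/64

Let u = sin(2*r), so du = 2*cos(2*r) dr. When r = 0, u = 0; when r = pi/12, u = 1/2.
The integral becomes ∫ u**3 du from 0 to 1/2, with antiderivative u**4/4.
Back in r: F(r) = sin(2*r)**4/4.
Then F(pi/12) - F(0) = (1/64) - (0) = 1/64.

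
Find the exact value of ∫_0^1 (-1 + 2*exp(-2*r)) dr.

An antiderivative is F(r) = -r - exp(-2*r).
Then F(1) - F(0) = (-1 - exp(-2)) - (-1) = -exp(-2).

-exp(-2)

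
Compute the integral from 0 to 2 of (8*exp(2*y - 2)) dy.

Let u = 2*y - 2, so du = 2 dy. When y = 0, u = -2; when y = 2, u = 2.
The integral becomes 4·∫ exp(u) du from -2 to 2, with antiderivative 4*exp(u).
Back in y: F(y) = 4*exp(2*y - 2).
Then F(2) - F(0) = (4*exp(2)) - (4*exp(-2)) = 8*sinh(2).

8*sinh(2)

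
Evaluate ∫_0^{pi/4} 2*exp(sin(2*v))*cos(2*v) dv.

-1 + E

Let u = sin(2*v), so du = 2*cos(2*v) dv. When v = 0, u = 0; when v = pi/4, u = 1.
The integral becomes ∫ exp(u) du from 0 to 1, with antiderivative exp(u).
Back in v: F(v) = exp(sin(2*v)).
Then F(pi/4) - F(0) = (E) - (1) = -1 + E.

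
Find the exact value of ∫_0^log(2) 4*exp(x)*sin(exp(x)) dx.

-4*cos(2) + 4*cos(1)

Let u = exp(x), so du = exp(x) dx. When x = 0, u = 1; when x = log(2), u = 2.
The integral becomes 4·∫ sin(u) du from 1 to 2, with antiderivative -4*cos(u).
Back in x: F(x) = -4*cos(exp(x)).
Then F(log(2)) - F(0) = (-4*cos(2)) - (-4*cos(1)) = -4*cos(2) + 4*cos(1).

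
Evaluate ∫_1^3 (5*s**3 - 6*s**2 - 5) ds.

38

By the power rule, an antiderivative is F(s) = 5*s**4/4 - 2*s**3 - 5*s.
Then F(3) - F(1) = (129/4) - (-23/4) = 38.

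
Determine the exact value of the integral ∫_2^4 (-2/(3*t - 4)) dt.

An antiderivative is F(t) = -2*log(3*t - 4)/3.
Then F(4) - F(2) = (-log(4)) - (-2*log(2)/3) = -4*log(2)/3.

-4*log(2)/3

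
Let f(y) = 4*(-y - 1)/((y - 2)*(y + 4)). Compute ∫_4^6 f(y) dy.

log(4/25)

Factor the denominator: y**2 + 2*y - 8 = (y + 4)(y - 2).
Partial fractions: 4*(-y - 1)/((y - 2)*(y + 4)) = -2/(y + 4) - 2/(y - 2).
An antiderivative is F(y) = -2*log(y - 2) - 2*log(y + 4).
Then F(6) - F(4) = (-6*log(2) - 2*log(5)) - (-8*log(2)) = log(4/25).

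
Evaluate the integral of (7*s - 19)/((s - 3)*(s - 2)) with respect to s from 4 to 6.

2*log(3) + 5*log(2)

Factor the denominator: s**2 - 5*s + 6 = (s - 2)(s - 3).
Partial fractions: (7*s - 19)/((s - 3)*(s - 2)) = 5/(s - 2) + 2/(s - 3).
An antiderivative is F(s) = 2*log(s - 3) + 5*log(s - 2).
Then F(6) - F(4) = (2*log(3) + 10*log(2)) - (log(32)) = 2*log(3) + 5*log(2).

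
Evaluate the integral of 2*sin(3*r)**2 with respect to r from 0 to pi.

pi

Use the identity sin^2(3*r) = (1 - cos(6*r))/2.
An antiderivative is F(r) = r - sin(6*r)/6.
Then F(pi) - F(0) = (pi) - (0) = pi.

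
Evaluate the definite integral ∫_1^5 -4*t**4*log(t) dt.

12496/25 - 2500*log(5)

Integrate by parts once (u = ln t, dv = -4*t**4 dt).
An antiderivative is F(t) = -4*t**5*(5*log(t) - 1)/25.
Then F(5) - F(1) = (500 - 2500*log(5)) - (4/25) = 12496/25 - 2500*log(5).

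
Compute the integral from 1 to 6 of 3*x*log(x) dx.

-105/4 + 54*log(2) + 54*log(3)

Integrate by parts once (u = ln x, dv = 3*x dx).
An antiderivative is F(x) = 3*x**2*(2*log(x) - 1)/4.
Then F(6) - F(1) = (-27 + 54*log(2) + 54*log(3)) - (-3/4) = -105/4 + 54*log(2) + 54*log(3).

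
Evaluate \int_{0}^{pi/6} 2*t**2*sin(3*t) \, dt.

-4/27 + 2*pi/27

Integrate by parts twice (u = t^2, dv = 2*sin(3*t) dt).
An antiderivative is F(t) = -2*t**2*cos(3*t)/3 + 4*t*sin(3*t)/9 + 4*cos(3*t)/27.
Then F(pi/6) - F(0) = (2*pi/27) - (4/27) = -4/27 + 2*pi/27.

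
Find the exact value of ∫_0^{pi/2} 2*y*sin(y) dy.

Integrate by parts once (u = y, dv = 2*sin(y) dy).
An antiderivative is F(y) = -2*y*cos(y) + 2*sin(y).
Then F(pi/2) - F(0) = (2) - (0) = 2.

2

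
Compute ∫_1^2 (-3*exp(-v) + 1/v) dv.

-3*exp(-1) + 3*exp(-2) + log(2)

An antiderivative is F(v) = log(v) + 3*exp(-v).
Then F(2) - F(1) = (3*exp(-2) + log(2)) - (3*exp(-1)) = -3*exp(-1) + 3*exp(-2) + log(2).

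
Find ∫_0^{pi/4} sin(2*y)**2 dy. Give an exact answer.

pi/8

Use the identity sin^2(2*y) = (1 - cos(4*y))/2.
An antiderivative is F(y) = y/2 - sin(4*y)/8.
Then F(pi/4) - F(0) = (pi/8) - (0) = pi/8.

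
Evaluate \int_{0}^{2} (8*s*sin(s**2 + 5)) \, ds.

4*cos(5) - 4*cos(9)

Let u = s**2 + 5, so du = 2*s ds. When s = 0, u = 5; when s = 2, u = 9.
The integral becomes 4·∫ sin(u) du from 5 to 9, with antiderivative -4*cos(u).
Back in s: F(s) = -4*cos(s**2 + 5).
Then F(2) - F(0) = (-4*cos(9)) - (-4*cos(5)) = 4*cos(5) - 4*cos(9).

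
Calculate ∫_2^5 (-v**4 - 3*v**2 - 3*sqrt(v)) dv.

By the power rule, an antiderivative is F(v) = -v**5/5 - 2*v**(3/2) - v**3.
Then F(5) - F(2) = (-750 - 10*sqrt(5)) - (-72/5 - 4*sqrt(2)) = -3678/5 - 10*sqrt(5) + 4*sqrt(2).

-3678/5 - 10*sqrt(5) + 4*sqrt(2)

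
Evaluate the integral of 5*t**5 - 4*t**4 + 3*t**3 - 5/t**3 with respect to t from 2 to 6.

By the power rule, an antiderivative is F(t) = 5*t**6/6 - 4*t**5/5 + 3*t**4/4 + 5/(2*t**2).
Then F(6) - F(2) = (12107257/360) - (4843/120) = 1511591/45.

1511591/45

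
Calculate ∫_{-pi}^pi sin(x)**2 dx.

pi

Use the identity sin^2(x) = (1 - cos(2*x))/2.
An antiderivative is F(x) = x/2 - sin(2*x)/4.
Then F(pi) - F(-pi) = (pi/2) - (-pi/2) = pi.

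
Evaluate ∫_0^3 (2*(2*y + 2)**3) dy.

Let u = 2*y + 2, so du = 2 dy. When y = 0, u = 2; when y = 3, u = 8.
The integral becomes ∫ u**3 du from 2 to 8, with antiderivative u**4/4.
Back in y: F(y) = (2*y + 2)**4/4.
Then F(3) - F(0) = (1024) - (4) = 1020.

1020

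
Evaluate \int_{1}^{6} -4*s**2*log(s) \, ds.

-288*log(3) - 288*log(2) + 860/9

Integrate by parts once (u = ln s, dv = -4*s**2 ds).
An antiderivative is F(s) = -4*s**3*(3*log(s) - 1)/9.
Then F(6) - F(1) = (-288*log(3) - 288*log(2) + 96) - (4/9) = -288*log(3) - 288*log(2) + 860/9.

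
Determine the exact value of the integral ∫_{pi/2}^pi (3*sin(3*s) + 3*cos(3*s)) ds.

An antiderivative is F(s) = sin(3*s) - cos(3*s).
Then F(pi) - F(pi/2) = (1) - (-1) = 2.

2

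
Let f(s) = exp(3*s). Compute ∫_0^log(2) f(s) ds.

7/3

Let u = exp(s), so du = exp(s) ds. When s = 0, u = 1; when s = log(2), u = 2.
The integral becomes ∫ u**2 du from 1 to 2, with antiderivative u**3/3.
Back in s: F(s) = exp(3*s)/3.
Then F(log(2)) - F(0) = (8/3) - (1/3) = 7/3.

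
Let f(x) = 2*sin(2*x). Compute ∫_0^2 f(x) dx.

1 - cos(4)

Let u = 2*x, so du = 2 dx. When x = 0, u = 0; when x = 2, u = 4.
The integral becomes ∫ sin(u) du from 0 to 4, with antiderivative -cos(u).
Back in x: F(x) = -cos(2*x).
Then F(2) - F(0) = (-cos(4)) - (-1) = 1 - cos(4).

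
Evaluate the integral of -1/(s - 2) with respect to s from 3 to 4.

An antiderivative is F(s) = -log(s - 2).
Then F(4) - F(3) = (-log(2)) - (0) = -log(2).

-log(2)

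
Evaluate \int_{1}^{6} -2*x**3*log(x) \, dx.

Integrate by parts once (u = ln x, dv = -2*x**3 dx).
An antiderivative is F(x) = -x**4*(4*log(x) - 1)/8.
Then F(6) - F(1) = (-648*log(3) - 648*log(2) + 162) - (1/8) = -648*log(3) - 648*log(2) + 1295/8.

-648*log(3) - 648*log(2) + 1295/8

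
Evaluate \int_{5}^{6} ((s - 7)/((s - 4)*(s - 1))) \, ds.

Factor the denominator: s**2 - 5*s + 4 = (s - 1)(s - 4).
Partial fractions: (s - 7)/((s - 4)*(s - 1)) = 2/(s - 1) - 1/(s - 4).
An antiderivative is F(s) = -log(s - 4) + 2*log(s - 1).
Then F(6) - F(5) = (log(25/2)) - (log(16)) = log(25/32).

log(25/32)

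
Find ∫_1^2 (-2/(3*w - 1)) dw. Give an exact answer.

-2*log(5)/3 + 2*log(2)/3

An antiderivative is F(w) = -2*log(3*w - 1)/3.
Then F(2) - F(1) = (-2*log(5)/3) - (-2*log(2)/3) = -2*log(5)/3 + 2*log(2)/3.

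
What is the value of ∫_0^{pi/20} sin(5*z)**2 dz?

-1/20 + pi/40

Use the identity sin^2(5*z) = (1 - cos(10*z))/2.
An antiderivative is F(z) = z/2 - sin(10*z)/20.
Then F(pi/20) - F(0) = (-1/20 + pi/40) - (0) = -1/20 + pi/40.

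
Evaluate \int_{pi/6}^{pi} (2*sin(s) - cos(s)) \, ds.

An antiderivative is F(s) = -sin(s) - 2*cos(s).
Then F(pi) - F(pi/6) = (2) - (-sqrt(3) - 1/2) = sqrt(3) + 5/2.

sqrt(3) + 5/2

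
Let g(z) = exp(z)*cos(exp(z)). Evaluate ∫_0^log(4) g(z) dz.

Let u = exp(z), so du = exp(z) dz. When z = 0, u = 1; when z = log(4), u = 4.
The integral becomes ∫ cos(u) du from 1 to 4, with antiderivative sin(u).
Back in z: F(z) = sin(exp(z)).
Then F(log(4)) - F(0) = (sin(4)) - (sin(1)) = -sin(1) + sin(4).

-sin(1) + sin(4)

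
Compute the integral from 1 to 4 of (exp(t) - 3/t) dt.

-log(64) - exp(1) + exp(4)

An antiderivative is F(t) = exp(t) - 3*log(t).
Then F(4) - F(1) = (-log(64) + exp(4)) - (exp(1)) = -log(64) - exp(1) + exp(4).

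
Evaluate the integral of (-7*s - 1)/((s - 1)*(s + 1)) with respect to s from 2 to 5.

Factor the denominator: s**2 - 1 = (s + 1)(s - 1).
Partial fractions: (-7*s - 1)/((s - 1)*(s + 1)) = -3/(s + 1) - 4/(s - 1).
An antiderivative is F(s) = -4*log(s - 1) - 3*log(s + 1).
Then F(5) - F(2) = (-11*log(2) - 3*log(3)) - (-log(27)) = -11*log(2).

-11*log(2)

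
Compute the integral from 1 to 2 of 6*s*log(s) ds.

-9/2 + 12*log(2)

Integrate by parts once (u = ln s, dv = 6*s ds).
An antiderivative is F(s) = 3*s**2*(2*log(s) - 1)/2.
Then F(2) - F(1) = (-6 + 12*log(2)) - (-3/2) = -9/2 + 12*log(2).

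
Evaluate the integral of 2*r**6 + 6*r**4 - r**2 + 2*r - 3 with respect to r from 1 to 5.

By the power rule, an antiderivative is F(r) = 2*r**7/7 + 6*r**5/5 - r**3/3 + r**2 - 3*r.
Then F(5) - F(1) = (546835/21) - (-89/105) = 2734264/105.

2734264/105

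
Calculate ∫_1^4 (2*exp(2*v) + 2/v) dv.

An antiderivative is F(v) = exp(2*v) + 2*log(v).
Then F(4) - F(1) = (log(16) + exp(8)) - (exp(2)) = -exp(2) + log(16) + exp(8).

-exp(2) + log(16) + exp(8)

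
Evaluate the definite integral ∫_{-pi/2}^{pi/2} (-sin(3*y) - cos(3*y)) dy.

2/3

An antiderivative is F(y) = -sin(3*y)/3 + cos(3*y)/3.
Then F(pi/2) - F(-pi/2) = (1/3) - (-1/3) = 2/3.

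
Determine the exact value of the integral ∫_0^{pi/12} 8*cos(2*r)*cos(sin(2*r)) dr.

Let u = sin(2*r), so du = 2*cos(2*r) dr. When r = 0, u = 0; when r = pi/12, u = 1/2.
The integral becomes 4·∫ cos(u) du from 0 to 1/2, with antiderivative 4*sin(u).
Back in r: F(r) = 4*sin(sin(2*r)).
Then F(pi/12) - F(0) = (4*sin(1/2)) - (0) = 4*sin(1/2).

4*sin(1/2)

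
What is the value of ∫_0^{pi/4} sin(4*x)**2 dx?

Use the identity sin^2(4*x) = (1 - cos(8*x))/2.
An antiderivative is F(x) = x/2 - sin(8*x)/16.
Then F(pi/4) - F(0) = (pi/8) - (0) = pi/8.

pi/8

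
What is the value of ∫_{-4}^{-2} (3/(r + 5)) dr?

log(27)

An antiderivative is F(r) = 3*log(r + 5).
Then F(-2) - F(-4) = (log(27)) - (0) = log(27).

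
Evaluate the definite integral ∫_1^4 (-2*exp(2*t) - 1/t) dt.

-exp(8) - log(4) + exp(2)

An antiderivative is F(t) = -exp(2*t) - log(t).
Then F(4) - F(1) = (-exp(8) - log(4)) - (-exp(2)) = -exp(8) - log(4) + exp(2).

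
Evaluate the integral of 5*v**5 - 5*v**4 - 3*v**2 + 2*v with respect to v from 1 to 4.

4683/2

By the power rule, an antiderivative is F(v) = 5*v**6/6 - v**5 - v**3 + v**2.
Then F(4) - F(1) = (7024/3) - (-1/6) = 4683/2.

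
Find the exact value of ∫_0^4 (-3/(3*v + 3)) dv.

-log(5)

An antiderivative is F(v) = -log(3*v + 3).
Then F(4) - F(0) = (-log(15)) - (-log(3)) = -log(5).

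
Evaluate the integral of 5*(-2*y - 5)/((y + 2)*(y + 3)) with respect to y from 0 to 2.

-5*log(5) - 5*log(2) + 5*log(3)

Factor the denominator: y**2 + 5*y + 6 = (y + 3)(y + 2).
Partial fractions: 5*(-2*y - 5)/((y + 2)*(y + 3)) = -5/(y + 3) - 5/(y + 2).
An antiderivative is F(y) = -5*log(y + 2) - 5*log(y + 3).
Then F(2) - F(0) = (-5*log(5) - 10*log(2)) - (-5*log(3) - 5*log(2)) = -5*log(5) - 5*log(2) + 5*log(3).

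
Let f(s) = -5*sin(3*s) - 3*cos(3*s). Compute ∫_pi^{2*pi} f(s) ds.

An antiderivative is F(s) = -sin(3*s) + 5*cos(3*s)/3.
Then F(2*pi) - F(pi) = (5/3) - (-5/3) = 10/3.

10/3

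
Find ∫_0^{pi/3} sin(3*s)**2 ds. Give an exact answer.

Use the identity sin^2(3*s) = (1 - cos(6*s))/2.
An antiderivative is F(s) = s/2 - sin(6*s)/12.
Then F(pi/3) - F(0) = (pi/6) - (0) = pi/6.

pi/6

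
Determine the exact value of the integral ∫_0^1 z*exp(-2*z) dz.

(-3 + exp(2))*exp(-2)/4

Integrate by parts once (u = z, dv = exp(-2*z) dz).
An antiderivative is F(z) = (-2*z - 1)*exp(-2*z)/4.
Then F(1) - F(0) = (-3*exp(-2)/4) - (-1/4) = (-3 + exp(2))*exp(-2)/4.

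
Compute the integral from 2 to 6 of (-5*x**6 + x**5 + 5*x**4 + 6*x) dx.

By the power rule, an antiderivative is F(x) = -5*x**7/7 + x**6/6 + x**5 + 3*x**2.
Then F(6) - F(2) = (-1290060/7) - (-772/21) = -3869408/21.

-3869408/21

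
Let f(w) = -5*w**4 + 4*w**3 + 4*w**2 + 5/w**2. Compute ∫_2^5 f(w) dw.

By the power rule, an antiderivative is F(w) = -w**5 + w**4 + 4*w**3/3 - 5/w.
Then F(5) - F(2) = (-7003/3) - (-47/6) = -4653/2.

-4653/2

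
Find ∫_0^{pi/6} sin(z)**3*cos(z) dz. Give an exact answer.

Let u = sin(z), so du = cos(z) dz. When z = 0, u = 0; when z = pi/6, u = 1/2.
The integral becomes ∫ u**3 du from 0 to 1/2, with antiderivative u**4/4.
Back in z: F(z) = sin(z)**4/4.
Then F(pi/6) - F(0) = (1/64) - (0) = 1/64.

1/64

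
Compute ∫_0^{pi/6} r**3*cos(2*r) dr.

Integrate by parts 3 times (u = r^3, dv = cos(2*r) dr).
An antiderivative is F(r) = r**3*sin(2*r)/2 + 3*r**2*cos(2*r)/4 - 3*r*sin(2*r)/4 - 3*cos(2*r)/8.
Then F(pi/6) - F(0) = (-sqrt(3)*pi/16 - 3/16 + sqrt(3)*pi**3/864 + pi**2/96) - (-3/8) = -sqrt(3)*pi/16 + sqrt(3)*pi**3/864 + pi**2/96 + 3/16.

-sqrt(3)*pi/16 + sqrt(3)*pi**3/864 + pi**2/96 + 3/16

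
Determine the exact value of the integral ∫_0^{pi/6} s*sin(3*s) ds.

1/9

Integrate by parts once (u = s, dv = sin(3*s) ds).
An antiderivative is F(s) = -s*cos(3*s)/3 + sin(3*s)/9.
Then F(pi/6) - F(0) = (1/9) - (0) = 1/9.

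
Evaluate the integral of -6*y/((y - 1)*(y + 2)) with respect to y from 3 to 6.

-10*log(2) + 2*log(5)

Factor the denominator: y**2 + y - 2 = (y + 2)(y - 1).
Partial fractions: -6*y/((y - 1)*(y + 2)) = -4/(y + 2) - 2/(y - 1).
An antiderivative is F(y) = -2*log(y - 1) - 4*log(y + 2).
Then F(6) - F(3) = (-12*log(2) - 2*log(5)) - (-4*log(5) - 2*log(2)) = -10*log(2) + 2*log(5).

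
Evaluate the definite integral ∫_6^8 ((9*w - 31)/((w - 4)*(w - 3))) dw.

Factor the denominator: w**2 - 7*w + 12 = (w - 3)(w - 4).
Partial fractions: (9*w - 31)/((w - 4)*(w - 3)) = 4/(w - 3) + 5/(w - 4).
An antiderivative is F(w) = 5*log(w - 4) + 4*log(w - 3).
Then F(8) - F(6) = (4*log(5) + 10*log(2)) - (5*log(2) + 4*log(3)) = -4*log(3) + 5*log(2) + 4*log(5).

-4*log(3) + 5*log(2) + 4*log(5)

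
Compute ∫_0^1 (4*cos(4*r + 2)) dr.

Let u = 4*r + 2, so du = 4 dr. When r = 0, u = 2; when r = 1, u = 6.
The integral becomes ∫ cos(u) du from 2 to 6, with antiderivative sin(u).
Back in r: F(r) = sin(4*r + 2).
Then F(1) - F(0) = (sin(6)) - (sin(2)) = -sin(2) + sin(6).

-sin(2) + sin(6)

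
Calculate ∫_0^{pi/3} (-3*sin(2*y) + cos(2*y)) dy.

-9/4 + sqrt(3)/4

An antiderivative is F(y) = sin(2*y)/2 + 3*cos(2*y)/2.
Then F(pi/3) - F(0) = (-3/4 + sqrt(3)/4) - (3/2) = -9/4 + sqrt(3)/4.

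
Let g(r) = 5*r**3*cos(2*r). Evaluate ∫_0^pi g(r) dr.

Integrate by parts 3 times (u = r^3, dv = 5*cos(2*r) dr).
An antiderivative is F(r) = 5*r**3*sin(2*r)/2 + 15*r**2*cos(2*r)/4 - 15*r*sin(2*r)/4 - 15*cos(2*r)/8.
Then F(pi) - F(0) = (-15/8 + 15*pi**2/4) - (-15/8) = 15*pi**2/4.

15*pi**2/4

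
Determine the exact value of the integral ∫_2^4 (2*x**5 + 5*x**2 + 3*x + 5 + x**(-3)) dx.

140681/96

By the power rule, an antiderivative is F(x) = x**6/3 + 5*x**3/3 + 3*x**2/2 + 5*x - 1/(2*x**2).
Then F(4) - F(2) = (48511/32) - (1213/24) = 140681/96.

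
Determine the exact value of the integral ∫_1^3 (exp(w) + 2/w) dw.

An antiderivative is F(w) = exp(w) + 2*log(w).
Then F(3) - F(1) = (log(9) + exp(3)) - (exp(1)) = -exp(1) + log(9) + exp(3).

-exp(1) + log(9) + exp(3)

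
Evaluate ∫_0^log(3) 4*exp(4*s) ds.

80

Let u = exp(s), so du = exp(s) ds. When s = 0, u = 1; when s = log(3), u = 3.
The integral becomes 4·∫ u**3 du from 1 to 3, with antiderivative u**4.
Back in s: F(s) = exp(4*s).
Then F(log(3)) - F(0) = (81) - (1) = 80.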